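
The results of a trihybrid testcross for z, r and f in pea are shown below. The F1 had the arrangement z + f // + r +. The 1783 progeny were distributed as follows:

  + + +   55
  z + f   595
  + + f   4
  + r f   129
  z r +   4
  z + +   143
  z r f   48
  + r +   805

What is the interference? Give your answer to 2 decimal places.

The two rarest classes, + + f and z r +, are the double crossovers. Comparing them with the parentals, only the z allele has switched, so z is the middle locus and the order is r – z – f.
r–z: (103 + 8)/1783 = 0.0623; z–f: (272 + 8)/1783 = 0.1570.
Expected DCO frequency = 0.0623 × 0.1570 ≈ 0.00978; observed = 8/1783 ≈ 0.00449.
Coefficient of coincidence = 0.00449/0.00978 ≈ 0.46; interference = 1 − 0.46 = 0.54.

0.54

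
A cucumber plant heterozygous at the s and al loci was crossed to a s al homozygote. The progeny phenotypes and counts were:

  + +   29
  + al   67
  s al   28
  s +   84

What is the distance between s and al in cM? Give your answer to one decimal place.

The two most frequent classes, + al (67) and s + (84), are the parental types, so the F1 was + al / s +.
The recombinant classes are + + and s al: 29 + 28 = 57.
Recombination frequency = 57/208 = 0.2740 ≈ 27.4%, i.e. 27.4 cM.

27.4 cM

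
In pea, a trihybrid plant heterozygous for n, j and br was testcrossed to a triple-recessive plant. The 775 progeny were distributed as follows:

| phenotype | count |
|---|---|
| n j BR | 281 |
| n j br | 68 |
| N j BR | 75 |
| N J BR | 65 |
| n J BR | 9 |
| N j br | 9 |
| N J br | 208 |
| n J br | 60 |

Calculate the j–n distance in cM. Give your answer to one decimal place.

19.7 cM

The two most frequent reciprocal classes, N J br and n j BR, are the parental types, so the F1 was N J br / n j BR.
The two rarest classes, N j br and n J BR, are the double crossovers. Comparing them with the parentals, only the j allele has switched, so j is the middle locus and the order is n – j – br.
Crossovers in the n–j interval produce the single-crossover classes n J br and N j BR (60 + 75 = 135) plus the double crossovers (18).
RF(n–j) = (135 + 18) / 775 = 153/775 = 0.1974 → 19.7 cM.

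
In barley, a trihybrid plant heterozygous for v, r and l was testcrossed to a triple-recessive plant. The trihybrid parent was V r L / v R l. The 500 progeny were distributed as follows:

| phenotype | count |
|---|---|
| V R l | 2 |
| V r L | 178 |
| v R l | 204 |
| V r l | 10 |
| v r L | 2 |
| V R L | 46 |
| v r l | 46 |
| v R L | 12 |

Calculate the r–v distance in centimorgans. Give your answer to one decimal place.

19.2 centimorgans

The two rarest classes, v r L and V R l, are the double crossovers. Comparing them with the parentals, only the v allele has switched, so v is the middle locus and the order is l – v – r.
Crossovers in the v–r interval produce the single-crossover classes V R L and v r l (46 + 46 = 92) plus the double crossovers (4).
RF(v–r) = (92 + 4) / 500 = 96/500 = 0.1920 → 19.2 centimorgans.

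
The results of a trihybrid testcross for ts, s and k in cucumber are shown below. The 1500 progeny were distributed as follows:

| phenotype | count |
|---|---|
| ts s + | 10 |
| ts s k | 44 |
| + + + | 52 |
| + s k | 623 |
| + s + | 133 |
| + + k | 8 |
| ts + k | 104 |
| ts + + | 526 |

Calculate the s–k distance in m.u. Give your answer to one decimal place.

17.0 m.u.

The two most frequent reciprocal classes, + s k and ts + +, are the parental types, so the F1 was + s k / ts + +.
The two rarest classes, + + k and ts s +, are the double crossovers. Comparing them with the parentals, only the s allele has switched, so s is the middle locus and the order is k – s – ts.
Crossovers in the k–s interval produce the single-crossover classes + s + and ts + k (133 + 104 = 237) plus the double crossovers (18).
RF(k–s) = (237 + 18) / 1500 = 255/1500 = 0.1700 → 17.0 m.u.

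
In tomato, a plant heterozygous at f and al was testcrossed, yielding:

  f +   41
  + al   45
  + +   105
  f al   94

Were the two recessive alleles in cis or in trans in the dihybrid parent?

cis

The two most frequent classes are + + (105) and f al (94); these are the parental (non-recombinant) types.
So the F1 carried + + on one chromosome and f al on the other — the recessive alleles are on the same chromosome (cis / coupling).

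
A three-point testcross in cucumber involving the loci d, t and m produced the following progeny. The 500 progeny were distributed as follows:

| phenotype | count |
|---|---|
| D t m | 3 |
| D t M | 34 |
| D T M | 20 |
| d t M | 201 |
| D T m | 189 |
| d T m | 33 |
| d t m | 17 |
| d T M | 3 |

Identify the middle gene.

The two most frequent reciprocal classes, D T m and d t M, are the parental types, so the F1 was D T m / d t M.
The two rarest classes, D t m and d T M, are the double crossovers. Comparing them with the parentals, only the t allele has switched, so t is the middle locus and the order is d – t – m.

t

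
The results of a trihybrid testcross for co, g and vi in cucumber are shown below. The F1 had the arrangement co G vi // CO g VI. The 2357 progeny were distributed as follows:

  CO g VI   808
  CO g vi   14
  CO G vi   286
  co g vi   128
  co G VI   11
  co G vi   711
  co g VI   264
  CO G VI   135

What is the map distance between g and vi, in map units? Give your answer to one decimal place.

12.2 map units

The two rarest classes, co G VI and CO g vi, are the double crossovers. Comparing them with the parentals, only the vi allele has switched, so vi is the middle locus and the order is co – vi – g.
Crossovers in the vi–g interval produce the single-crossover classes co g vi and CO G VI (128 + 135 = 263) plus the double crossovers (25).
RF(vi–g) = (263 + 25) / 2357 = 288/2357 = 0.1222 → 12.2 map units.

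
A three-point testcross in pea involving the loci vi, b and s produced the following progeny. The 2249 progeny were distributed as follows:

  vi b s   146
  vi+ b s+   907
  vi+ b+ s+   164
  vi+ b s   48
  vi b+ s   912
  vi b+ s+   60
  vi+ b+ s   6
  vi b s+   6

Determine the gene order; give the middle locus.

The two most frequent reciprocal classes, vi b+ s and vi+ b s+, are the parental types, so the F1 was vi b+ s / vi+ b s+.
The two rarest classes, vi+ b+ s and vi b s+, are the double crossovers. Comparing them with the parentals, only the vi allele has switched, so vi is the middle locus and the order is s – vi – b.

vi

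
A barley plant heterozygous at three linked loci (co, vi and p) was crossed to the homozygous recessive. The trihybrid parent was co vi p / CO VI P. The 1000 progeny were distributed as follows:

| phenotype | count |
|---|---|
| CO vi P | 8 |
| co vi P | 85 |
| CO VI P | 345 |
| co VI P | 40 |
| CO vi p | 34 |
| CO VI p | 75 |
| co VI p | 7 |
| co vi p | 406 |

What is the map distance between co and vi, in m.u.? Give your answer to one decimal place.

The two rarest classes, co VI p and CO vi P, are the double crossovers. Comparing them with the parentals, only the vi allele has switched, so vi is the middle locus and the order is p – vi – co.
Crossovers in the vi–co interval produce the single-crossover classes CO vi p and co VI P (34 + 40 = 74) plus the double crossovers (15).
RF(vi–co) = (74 + 15) / 1000 = 89/1000 = 0.0890 → 8.9 m.u.

8.9 m.u.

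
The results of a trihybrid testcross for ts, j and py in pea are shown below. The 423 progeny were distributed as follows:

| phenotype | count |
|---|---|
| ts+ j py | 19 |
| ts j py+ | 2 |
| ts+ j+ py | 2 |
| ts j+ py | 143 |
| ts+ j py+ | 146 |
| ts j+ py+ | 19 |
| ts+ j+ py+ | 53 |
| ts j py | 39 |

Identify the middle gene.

The two most frequent reciprocal classes, ts j+ py and ts+ j py+, are the parental types, so the F1 was ts j+ py / ts+ j py+.
The two rarest classes, ts+ j+ py and ts j py+, are the double crossovers. Comparing them with the parentals, only the ts allele has switched, so ts is the middle locus and the order is j – ts – py.

ts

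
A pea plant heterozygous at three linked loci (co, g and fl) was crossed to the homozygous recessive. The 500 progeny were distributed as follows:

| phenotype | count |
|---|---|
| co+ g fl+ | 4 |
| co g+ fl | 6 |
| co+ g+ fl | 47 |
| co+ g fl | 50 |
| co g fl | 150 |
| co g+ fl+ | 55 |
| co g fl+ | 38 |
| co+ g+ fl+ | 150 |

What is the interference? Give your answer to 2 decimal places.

The two most frequent reciprocal classes, co+ g+ fl+ and co g fl, are the parental types, so the F1 was co+ g+ fl+ / co g fl.
The two rarest classes, co+ g fl+ and co g+ fl, are the double crossovers. Comparing them with the parentals, only the g allele has switched, so g is the middle locus and the order is fl – g – co.
fl–g: (85 + 10)/500 = 0.1900; g–co: (105 + 10)/500 = 0.2300.
Expected DCO frequency = 0.1900 × 0.2300 ≈ 0.04370; observed = 10/500 ≈ 0.02000.
Coefficient of coincidence = 0.02000/0.04370 ≈ 0.46; interference = 1 − 0.46 = 0.54.

0.54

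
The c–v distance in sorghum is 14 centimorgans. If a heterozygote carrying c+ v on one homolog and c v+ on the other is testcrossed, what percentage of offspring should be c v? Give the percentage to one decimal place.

A map distance of 14 centimorgans corresponds to a recombination frequency of 0.140.
The F1 is c+ v / c v+, so c v is a recombinant gamete class with expected frequency r/2 = 0.140/2 = 0.0700.
That is 0.0700 = 7.0% of the progeny.

7.0%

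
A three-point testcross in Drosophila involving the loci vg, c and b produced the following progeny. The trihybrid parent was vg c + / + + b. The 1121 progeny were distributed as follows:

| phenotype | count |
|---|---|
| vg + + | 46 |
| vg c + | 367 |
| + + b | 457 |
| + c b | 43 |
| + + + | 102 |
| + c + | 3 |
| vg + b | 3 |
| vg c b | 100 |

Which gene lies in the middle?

The two rarest classes, + c + and vg + b, are the double crossovers. Comparing them with the parentals, only the vg allele has switched, so vg is the middle locus and the order is b – vg – c.

vg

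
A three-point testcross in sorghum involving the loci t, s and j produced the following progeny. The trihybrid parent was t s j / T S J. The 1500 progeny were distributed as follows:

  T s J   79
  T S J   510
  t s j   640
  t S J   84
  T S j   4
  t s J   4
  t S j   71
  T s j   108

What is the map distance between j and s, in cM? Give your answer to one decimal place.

10.5 cM

The two rarest classes, t s J and T S j, are the double crossovers. Comparing them with the parentals, only the j allele has switched, so j is the middle locus and the order is t – j – s.
Crossovers in the j–s interval produce the single-crossover classes t S j and T s J (71 + 79 = 150) plus the double crossovers (8).
RF(j–s) = (150 + 8) / 1500 = 158/1500 = 0.1053 → 10.5 cM.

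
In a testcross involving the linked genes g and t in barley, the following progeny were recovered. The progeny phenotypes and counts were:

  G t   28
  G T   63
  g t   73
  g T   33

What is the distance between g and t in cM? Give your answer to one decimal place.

The two most frequent classes, G T (63) and g t (73), are the parental types, so the F1 was G T / g t.
The recombinant classes are G t and g T: 28 + 33 = 61.
Recombination frequency = 61/197 = 0.3096 ≈ 31.0%, i.e. 31.0 cM.

31.0 cM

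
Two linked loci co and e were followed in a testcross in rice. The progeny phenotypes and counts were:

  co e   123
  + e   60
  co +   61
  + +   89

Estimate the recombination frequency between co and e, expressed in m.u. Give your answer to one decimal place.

36.3 m.u.

The two most frequent classes, + + (89) and co e (123), are the parental types, so the F1 was + + / co e.
The recombinant classes are + e and co +: 60 + 61 = 121.
Recombination frequency = 121/333 = 0.3634 ≈ 36.3%, i.e. 36.3 m.u.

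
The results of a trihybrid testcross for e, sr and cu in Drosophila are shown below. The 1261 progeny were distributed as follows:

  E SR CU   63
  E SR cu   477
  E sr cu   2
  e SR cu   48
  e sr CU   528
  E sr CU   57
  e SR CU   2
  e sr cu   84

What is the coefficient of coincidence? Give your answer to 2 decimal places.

0.31

The two most frequent reciprocal classes, E SR cu and e sr CU, are the parental types, so the F1 was E SR cu / e sr CU.
The two rarest classes, E sr cu and e SR CU, are the double crossovers. Comparing them with the parentals, only the sr allele has switched, so sr is the middle locus and the order is e – sr – cu.
e–sr: (105 + 4)/1261 = 0.0864; sr–cu: (147 + 4)/1261 = 0.1197.
Expected DCO frequency = 0.0864 × 0.1197 ≈ 0.01034; observed = 4/1261 ≈ 0.00317.
Coefficient of coincidence = 0.00317/0.01034 ≈ 0.31.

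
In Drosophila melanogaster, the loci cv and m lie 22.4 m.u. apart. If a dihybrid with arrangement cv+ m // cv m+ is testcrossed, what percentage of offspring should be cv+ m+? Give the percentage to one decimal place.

11.2%

A map distance of 22.4 m.u. corresponds to a recombination frequency of 0.224.
The F1 is cv+ m / cv m+, so cv+ m+ is a recombinant gamete class with expected frequency r/2 = 0.224/2 = 0.1120.
That is 0.1120 = 11.2% of the progeny.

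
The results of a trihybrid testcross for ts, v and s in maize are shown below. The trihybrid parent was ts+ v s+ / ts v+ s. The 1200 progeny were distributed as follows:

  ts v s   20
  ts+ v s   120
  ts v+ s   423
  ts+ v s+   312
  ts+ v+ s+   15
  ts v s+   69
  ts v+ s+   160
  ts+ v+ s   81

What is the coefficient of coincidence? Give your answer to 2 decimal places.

0.72

The two rarest classes, ts+ v+ s+ and ts v s, are the double crossovers. Comparing them with the parentals, only the v allele has switched, so v is the middle locus and the order is s – v – ts.
s–v: (280 + 35)/1200 = 0.2625; v–ts: (150 + 35)/1200 = 0.1542.
Expected DCO frequency = 0.2625 × 0.1542 ≈ 0.04048; observed = 35/1200 ≈ 0.02917.
Coefficient of coincidence = 0.02917/0.04048 ≈ 0.72.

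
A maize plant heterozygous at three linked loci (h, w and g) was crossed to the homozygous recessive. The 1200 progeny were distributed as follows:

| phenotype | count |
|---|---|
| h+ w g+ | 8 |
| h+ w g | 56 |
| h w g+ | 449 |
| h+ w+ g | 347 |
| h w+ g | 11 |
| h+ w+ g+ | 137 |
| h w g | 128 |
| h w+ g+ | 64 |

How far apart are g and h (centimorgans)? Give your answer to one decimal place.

23.7 centimorgans

The two most frequent reciprocal classes, h w g+ and h+ w+ g, are the parental types, so the F1 was h w g+ / h+ w+ g.
The two rarest classes, h+ w g+ and h w+ g, are the double crossovers. Comparing them with the parentals, only the h allele has switched, so h is the middle locus and the order is w – h – g.
Crossovers in the h–g interval produce the single-crossover classes h w g and h+ w+ g+ (128 + 137 = 265) plus the double crossovers (19).
RF(h–g) = (265 + 19) / 1200 = 284/1200 = 0.2367 → 23.7 centimorgans.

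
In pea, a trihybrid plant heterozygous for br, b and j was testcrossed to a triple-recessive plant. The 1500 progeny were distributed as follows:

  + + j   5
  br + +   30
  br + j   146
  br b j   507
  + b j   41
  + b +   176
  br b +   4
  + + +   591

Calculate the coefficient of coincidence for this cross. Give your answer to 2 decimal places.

0.51

The two most frequent reciprocal classes, + + + and br b j, are the parental types, so the F1 was + + + / br b j.
The two rarest classes, + + j and br b +, are the double crossovers. Comparing them with the parentals, only the j allele has switched, so j is the middle locus and the order is b – j – br.
b–j: (322 + 9)/1500 = 0.2207; j–br: (71 + 9)/1500 = 0.0533.
Expected DCO frequency = 0.2207 × 0.0533 ≈ 0.01176; observed = 9/1500 ≈ 0.00600.
Coefficient of coincidence = 0.00600/0.01176 ≈ 0.51.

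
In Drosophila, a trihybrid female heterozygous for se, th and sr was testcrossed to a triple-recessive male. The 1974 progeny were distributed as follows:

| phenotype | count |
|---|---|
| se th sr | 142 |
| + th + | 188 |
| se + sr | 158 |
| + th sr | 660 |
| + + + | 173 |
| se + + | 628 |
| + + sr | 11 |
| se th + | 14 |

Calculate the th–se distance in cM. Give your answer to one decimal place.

The two most frequent reciprocal classes, se + + and + th sr, are the parental types, so the F1 was se + + / + th sr.
The two rarest classes, se th + and + + sr, are the double crossovers. Comparing them with the parentals, only the th allele has switched, so th is the middle locus and the order is sr – th – se.
Crossovers in the th–se interval produce the single-crossover classes + + + and se th sr (173 + 142 = 315) plus the double crossovers (25).
RF(th–se) = (315 + 25) / 1974 = 340/1974 = 0.1722 → 17.2 cM.

17.2 cM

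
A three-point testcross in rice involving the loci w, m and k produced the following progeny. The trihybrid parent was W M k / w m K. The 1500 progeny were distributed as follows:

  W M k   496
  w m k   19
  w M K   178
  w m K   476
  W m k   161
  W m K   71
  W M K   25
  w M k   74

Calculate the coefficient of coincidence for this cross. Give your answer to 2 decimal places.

0.91

The two rarest classes, W M K and w m k, are the double crossovers. Comparing them with the parentals, only the k allele has switched, so k is the middle locus and the order is w – k – m.
w–k: (145 + 44)/1500 = 0.1260; k–m: (339 + 44)/1500 = 0.2553.
Expected DCO frequency = 0.1260 × 0.2553 ≈ 0.03217; observed = 44/1500 ≈ 0.02933.
Coefficient of coincidence = 0.02933/0.03217 ≈ 0.91.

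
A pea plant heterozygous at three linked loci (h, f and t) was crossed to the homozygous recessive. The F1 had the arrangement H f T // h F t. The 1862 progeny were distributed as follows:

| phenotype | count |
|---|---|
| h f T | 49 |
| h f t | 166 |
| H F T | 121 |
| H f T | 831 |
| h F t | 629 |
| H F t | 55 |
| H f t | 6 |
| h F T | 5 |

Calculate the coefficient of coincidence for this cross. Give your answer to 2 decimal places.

0.60

The two rarest classes, H f t and h F T, are the double crossovers. Comparing them with the parentals, only the t allele has switched, so t is the middle locus and the order is f – t – h.
f–t: (287 + 11)/1862 = 0.1600; t–h: (104 + 11)/1862 = 0.0618.
Expected DCO frequency = 0.1600 × 0.0618 ≈ 0.00989; observed = 11/1862 ≈ 0.00591.
Coefficient of coincidence = 0.00591/0.00989 ≈ 0.60.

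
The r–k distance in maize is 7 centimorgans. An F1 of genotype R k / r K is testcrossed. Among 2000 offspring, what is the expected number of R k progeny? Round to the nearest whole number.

A map distance of 7 centimorgans corresponds to a recombination frequency of 0.070.
The F1 is R k / r K, so R k is a parental gamete class with expected frequency (1 − r)/2 = 0.930/2 = 0.4650.
Expected number = 0.4650 × 2000 = 930.00 ≈ 930.

930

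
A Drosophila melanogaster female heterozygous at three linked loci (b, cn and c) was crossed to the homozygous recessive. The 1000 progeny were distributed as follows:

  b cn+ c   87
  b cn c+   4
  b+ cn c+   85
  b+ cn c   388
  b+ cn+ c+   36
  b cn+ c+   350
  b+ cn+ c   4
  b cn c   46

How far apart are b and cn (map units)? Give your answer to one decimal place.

The two most frequent reciprocal classes, b cn+ c+ and b+ cn c, are the parental types, so the F1 was b cn+ c+ / b+ cn c.
The two rarest classes, b cn c+ and b+ cn+ c, are the double crossovers. Comparing them with the parentals, only the cn allele has switched, so cn is the middle locus and the order is c – cn – b.
Crossovers in the cn–b interval produce the single-crossover classes b+ cn+ c+ and b cn c (36 + 46 = 82) plus the double crossovers (8).
RF(cn–b) = (82 + 8) / 1000 = 90/1000 = 0.0900 → 9.0 map units.

9.0 map units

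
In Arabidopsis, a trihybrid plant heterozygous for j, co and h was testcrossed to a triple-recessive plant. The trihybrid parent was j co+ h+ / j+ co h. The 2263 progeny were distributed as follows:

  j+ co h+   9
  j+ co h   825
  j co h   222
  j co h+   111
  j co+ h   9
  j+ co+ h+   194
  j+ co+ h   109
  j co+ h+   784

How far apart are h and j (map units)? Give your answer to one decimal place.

The two rarest classes, j co+ h and j+ co h+, are the double crossovers. Comparing them with the parentals, only the h allele has switched, so h is the middle locus and the order is co – h – j.
Crossovers in the h–j interval produce the single-crossover classes j+ co+ h+ and j co h (194 + 222 = 416) plus the double crossovers (18).
RF(h–j) = (416 + 18) / 2263 = 434/2263 = 0.1918 → 19.2 map units.

19.2 map units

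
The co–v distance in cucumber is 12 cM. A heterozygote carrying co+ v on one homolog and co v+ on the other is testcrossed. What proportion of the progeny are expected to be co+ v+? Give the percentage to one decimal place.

A map distance of 12 cM corresponds to a recombination frequency of 0.120.
The F1 is co+ v / co v+, so co+ v+ is a recombinant gamete class with expected frequency r/2 = 0.120/2 = 0.0600.
That is 0.0600 = 6.0% of the progeny.

6.0%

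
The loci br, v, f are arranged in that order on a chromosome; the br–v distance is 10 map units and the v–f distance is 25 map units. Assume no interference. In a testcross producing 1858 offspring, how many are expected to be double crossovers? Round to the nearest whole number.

Map distances give recombination frequencies of 0.100 and 0.250 for the two intervals.
With no interference, expected double-crossover frequency = 0.100 × 0.250 = 0.02500.
Expected number = 0.02500 × 1858 = 46.45 ≈ 46.

46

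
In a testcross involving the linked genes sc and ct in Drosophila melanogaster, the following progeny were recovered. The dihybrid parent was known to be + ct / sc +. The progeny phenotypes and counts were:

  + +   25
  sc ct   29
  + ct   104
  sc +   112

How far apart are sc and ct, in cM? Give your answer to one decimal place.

The recombinant classes are + + and sc ct: 25 + 29 = 54.
Recombination frequency = 54/270 = 0.2000 ≈ 20.0%, i.e. 20.0 cM.

20.0 cM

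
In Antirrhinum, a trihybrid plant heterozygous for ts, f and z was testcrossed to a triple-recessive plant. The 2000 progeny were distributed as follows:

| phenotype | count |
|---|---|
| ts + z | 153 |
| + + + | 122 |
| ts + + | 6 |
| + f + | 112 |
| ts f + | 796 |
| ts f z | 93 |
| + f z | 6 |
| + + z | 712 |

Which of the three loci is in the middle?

The two most frequent reciprocal classes, + + z and ts f +, are the parental types, so the F1 was + + z / ts f +.
The two rarest classes, + f z and ts + +, are the double crossovers. Comparing them with the parentals, only the f allele has switched, so f is the middle locus and the order is ts – f – z.

f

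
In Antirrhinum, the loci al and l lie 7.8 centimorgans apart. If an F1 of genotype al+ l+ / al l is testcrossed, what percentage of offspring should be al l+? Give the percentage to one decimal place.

A map distance of 7.8 centimorgans corresponds to a recombination frequency of 0.078.
The F1 is al+ l+ / al l, so al l+ is a recombinant gamete class with expected frequency r/2 = 0.078/2 = 0.0390.
That is 0.0390 = 3.9% of the progeny.

3.9%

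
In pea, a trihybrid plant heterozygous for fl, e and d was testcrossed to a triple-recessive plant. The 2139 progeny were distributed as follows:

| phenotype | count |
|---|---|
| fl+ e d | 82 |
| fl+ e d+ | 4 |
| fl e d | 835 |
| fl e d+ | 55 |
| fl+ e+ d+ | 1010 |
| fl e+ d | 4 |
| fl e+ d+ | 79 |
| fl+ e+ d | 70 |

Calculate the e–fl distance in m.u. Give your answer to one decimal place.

7.9 m.u.

The two most frequent reciprocal classes, fl+ e+ d+ and fl e d, are the parental types, so the F1 was fl+ e+ d+ / fl e d.
The two rarest classes, fl+ e d+ and fl e+ d, are the double crossovers. Comparing them with the parentals, only the e allele has switched, so e is the middle locus and the order is d – e – fl.
Crossovers in the e–fl interval produce the single-crossover classes fl e+ d+ and fl+ e d (79 + 82 = 161) plus the double crossovers (8).
RF(e–fl) = (161 + 8) / 2139 = 169/2139 = 0.0790 → 7.9 m.u.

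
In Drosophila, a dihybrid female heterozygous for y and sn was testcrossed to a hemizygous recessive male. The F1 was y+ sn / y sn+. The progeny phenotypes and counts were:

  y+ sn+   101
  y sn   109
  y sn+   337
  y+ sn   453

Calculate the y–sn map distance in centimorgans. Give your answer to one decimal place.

21.0 centimorgans

The recombinant classes are y+ sn+ and y sn: 101 + 109 = 210.
Recombination frequency = 210/1000 = 0.2100 ≈ 21.0%, i.e. 21.0 centimorgans.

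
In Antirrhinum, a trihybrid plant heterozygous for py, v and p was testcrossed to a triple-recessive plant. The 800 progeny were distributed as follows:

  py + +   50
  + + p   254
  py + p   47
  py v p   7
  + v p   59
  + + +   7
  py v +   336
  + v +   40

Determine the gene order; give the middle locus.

The two most frequent reciprocal classes, py v + and + + p, are the parental types, so the F1 was py v + / + + p.
The two rarest classes, py v p and + + +, are the double crossovers. Comparing them with the parentals, only the p allele has switched, so p is the middle locus and the order is py – p – v.

p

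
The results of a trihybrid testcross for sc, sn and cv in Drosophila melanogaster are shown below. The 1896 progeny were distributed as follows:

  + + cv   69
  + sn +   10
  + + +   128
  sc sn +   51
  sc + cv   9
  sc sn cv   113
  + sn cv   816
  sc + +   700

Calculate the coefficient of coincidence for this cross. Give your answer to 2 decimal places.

The two most frequent reciprocal classes, sc + + and + sn cv, are the parental types, so the F1 was sc + + / + sn cv.
The two rarest classes, sc + cv and + sn +, are the double crossovers. Comparing them with the parentals, only the cv allele has switched, so cv is the middle locus and the order is sc – cv – sn.
sc–cv: (241 + 19)/1896 = 0.1371; cv–sn: (120 + 19)/1896 = 0.0733.
Expected DCO frequency = 0.1371 × 0.0733 ≈ 0.01005; observed = 19/1896 ≈ 0.01002.
Coefficient of coincidence = 0.01002/0.01005 ≈ 1.00.

1.00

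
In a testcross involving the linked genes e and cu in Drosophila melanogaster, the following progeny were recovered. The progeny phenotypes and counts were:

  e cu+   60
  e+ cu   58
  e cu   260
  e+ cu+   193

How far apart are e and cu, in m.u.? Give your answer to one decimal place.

20.7 m.u.

The two most frequent classes, e+ cu+ (193) and e cu (260), are the parental types, so the F1 was e+ cu+ / e cu.
The recombinant classes are e+ cu and e cu+: 58 + 60 = 118.
Recombination frequency = 118/571 = 0.2067 ≈ 20.7%, i.e. 20.7 m.u.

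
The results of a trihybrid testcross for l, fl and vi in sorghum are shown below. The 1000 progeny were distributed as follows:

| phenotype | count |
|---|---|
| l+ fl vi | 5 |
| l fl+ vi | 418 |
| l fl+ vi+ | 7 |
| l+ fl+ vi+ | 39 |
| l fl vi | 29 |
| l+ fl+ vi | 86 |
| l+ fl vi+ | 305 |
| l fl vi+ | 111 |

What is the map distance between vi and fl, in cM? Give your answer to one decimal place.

8.0 cM

The two most frequent reciprocal classes, l+ fl vi+ and l fl+ vi, are the parental types, so the F1 was l+ fl vi+ / l fl+ vi.
The two rarest classes, l+ fl vi and l fl+ vi+, are the double crossovers. Comparing them with the parentals, only the vi allele has switched, so vi is the middle locus and the order is fl – vi – l.
Crossovers in the fl–vi interval produce the single-crossover classes l+ fl+ vi+ and l fl vi (39 + 29 = 68) plus the double crossovers (12).
RF(fl–vi) = (68 + 12) / 1000 = 80/1000 = 0.0800 → 8.0 cM.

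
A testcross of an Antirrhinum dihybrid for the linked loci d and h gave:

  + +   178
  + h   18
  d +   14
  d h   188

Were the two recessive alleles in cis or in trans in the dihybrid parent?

cis

The two most frequent classes are + + (178) and d h (188); these are the parental (non-recombinant) types.
So the F1 carried + + on one chromosome and d h on the other — the recessive alleles are on the same chromosome (cis / coupling).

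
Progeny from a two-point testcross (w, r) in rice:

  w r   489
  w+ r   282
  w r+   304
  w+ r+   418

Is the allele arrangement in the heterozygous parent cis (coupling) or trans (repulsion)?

cis

The two most frequent classes are w+ r+ (418) and w r (489); these are the parental (non-recombinant) types.
So the F1 carried w+ r+ on one chromosome and w r on the other — the recessive alleles are on the same chromosome (cis / coupling).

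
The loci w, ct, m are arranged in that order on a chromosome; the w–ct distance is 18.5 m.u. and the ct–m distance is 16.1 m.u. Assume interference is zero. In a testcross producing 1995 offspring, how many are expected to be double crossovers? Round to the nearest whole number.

59

Map distances give recombination frequencies of 0.185 and 0.161 for the two intervals.
With no interference, expected double-crossover frequency = 0.185 × 0.161 = 0.02978.
Expected number = 0.02978 × 1995 = 59.42 ≈ 59.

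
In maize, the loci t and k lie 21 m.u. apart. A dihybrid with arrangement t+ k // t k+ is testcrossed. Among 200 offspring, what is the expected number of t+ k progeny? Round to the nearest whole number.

A map distance of 21 m.u. corresponds to a recombination frequency of 0.210.
The F1 is t+ k / t k+, so t+ k is a parental gamete class with expected frequency (1 − r)/2 = 0.790/2 = 0.3950.
Expected number = 0.3950 × 200 = 79.00 ≈ 79.

79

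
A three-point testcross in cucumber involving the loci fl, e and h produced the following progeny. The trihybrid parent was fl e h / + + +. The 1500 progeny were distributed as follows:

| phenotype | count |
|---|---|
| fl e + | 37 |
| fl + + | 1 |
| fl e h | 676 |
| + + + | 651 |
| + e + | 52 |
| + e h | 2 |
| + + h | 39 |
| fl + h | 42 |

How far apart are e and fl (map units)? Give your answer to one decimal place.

6.5 map units

The two rarest classes, + e h and fl + +, are the double crossovers. Comparing them with the parentals, only the fl allele has switched, so fl is the middle locus and the order is h – fl – e.
Crossovers in the fl–e interval produce the single-crossover classes fl + h and + e + (42 + 52 = 94) plus the double crossovers (3).
RF(fl–e) = (94 + 3) / 1500 = 97/1500 = 0.0647 → 6.5 map units.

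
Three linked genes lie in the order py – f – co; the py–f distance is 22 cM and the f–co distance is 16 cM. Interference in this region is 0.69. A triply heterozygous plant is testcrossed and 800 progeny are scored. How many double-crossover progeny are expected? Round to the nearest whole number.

9

Map distances give recombination frequencies of 0.220 and 0.160 for the two intervals.
With interference 0.69 (so coincidence = 0.31), expected double-crossover frequency = 0.220 × 0.160 × 0.31 = 0.01091.
Expected number = 0.01091 × 800 = 8.73 ≈ 9.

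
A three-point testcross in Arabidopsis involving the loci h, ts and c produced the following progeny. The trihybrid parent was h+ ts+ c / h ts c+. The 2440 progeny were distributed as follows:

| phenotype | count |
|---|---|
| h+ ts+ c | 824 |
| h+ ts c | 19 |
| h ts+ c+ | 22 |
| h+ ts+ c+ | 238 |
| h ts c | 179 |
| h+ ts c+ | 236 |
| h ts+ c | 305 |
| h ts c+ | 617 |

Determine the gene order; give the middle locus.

ts

The two rarest classes, h+ ts c and h ts+ c+, are the double crossovers. Comparing them with the parentals, only the ts allele has switched, so ts is the middle locus and the order is c – ts – h.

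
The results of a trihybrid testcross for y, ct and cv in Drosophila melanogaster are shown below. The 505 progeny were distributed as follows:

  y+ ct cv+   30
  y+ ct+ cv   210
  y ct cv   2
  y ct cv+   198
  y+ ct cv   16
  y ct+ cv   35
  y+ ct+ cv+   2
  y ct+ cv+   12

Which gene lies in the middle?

The two most frequent reciprocal classes, y+ ct+ cv and y ct cv+, are the parental types, so the F1 was y+ ct+ cv / y ct cv+.
The two rarest classes, y+ ct+ cv+ and y ct cv, are the double crossovers. Comparing them with the parentals, only the cv allele has switched, so cv is the middle locus and the order is y – cv – ct.

cv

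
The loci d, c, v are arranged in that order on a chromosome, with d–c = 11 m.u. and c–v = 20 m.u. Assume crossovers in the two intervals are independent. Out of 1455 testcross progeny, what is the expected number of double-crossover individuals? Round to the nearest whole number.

Map distances give recombination frequencies of 0.110 and 0.200 for the two intervals.
With no interference, expected double-crossover frequency = 0.110 × 0.200 = 0.02200.
Expected number = 0.02200 × 1455 = 32.01 ≈ 32.

32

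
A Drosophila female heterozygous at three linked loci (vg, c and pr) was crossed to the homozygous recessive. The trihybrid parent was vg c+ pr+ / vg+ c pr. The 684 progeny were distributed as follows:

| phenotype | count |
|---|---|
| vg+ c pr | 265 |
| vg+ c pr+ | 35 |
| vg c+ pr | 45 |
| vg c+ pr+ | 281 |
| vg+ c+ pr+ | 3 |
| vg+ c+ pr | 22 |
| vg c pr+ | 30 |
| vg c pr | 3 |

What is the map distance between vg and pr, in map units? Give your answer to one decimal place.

The two rarest classes, vg+ c+ pr+ and vg c pr, are the double crossovers. Comparing them with the parentals, only the vg allele has switched, so vg is the middle locus and the order is pr – vg – c.
Crossovers in the pr–vg interval produce the single-crossover classes vg c+ pr and vg+ c pr+ (45 + 35 = 80) plus the double crossovers (6).
RF(pr–vg) = (80 + 6) / 684 = 86/684 = 0.1257 → 12.6 map units.

12.6 map units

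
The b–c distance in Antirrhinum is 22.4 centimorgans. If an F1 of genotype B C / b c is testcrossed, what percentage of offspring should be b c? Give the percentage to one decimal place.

38.8%

A map distance of 22.4 centimorgans corresponds to a recombination frequency of 0.224.
The F1 is B C / b c, so b c is a parental gamete class with expected frequency (1 − r)/2 = 0.776/2 = 0.3880.
That is 0.3880 = 38.8% of the progeny.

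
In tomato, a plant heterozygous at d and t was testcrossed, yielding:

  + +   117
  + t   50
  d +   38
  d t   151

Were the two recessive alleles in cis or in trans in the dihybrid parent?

cis

The two most frequent classes are + + (117) and d t (151); these are the parental (non-recombinant) types.
So the F1 carried + + on one chromosome and d t on the other — the recessive alleles are on the same chromosome (cis / coupling).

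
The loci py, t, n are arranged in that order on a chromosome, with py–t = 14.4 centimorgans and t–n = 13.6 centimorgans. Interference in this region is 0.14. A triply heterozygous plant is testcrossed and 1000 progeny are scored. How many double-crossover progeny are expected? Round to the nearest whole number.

17

Map distances give recombination frequencies of 0.144 and 0.136 for the two intervals.
With interference 0.14 (so coincidence = 0.86), expected double-crossover frequency = 0.144 × 0.136 × 0.86 = 0.01684.
Expected number = 0.01684 × 1000 = 16.84 ≈ 17.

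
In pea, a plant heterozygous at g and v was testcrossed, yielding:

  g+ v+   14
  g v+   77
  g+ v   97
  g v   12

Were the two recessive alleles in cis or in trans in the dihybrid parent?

trans

The two most frequent classes are g+ v (97) and g v+ (77); these are the parental (non-recombinant) types.
So the F1 carried g+ v on one chromosome and g v+ on the other — the recessive alleles are on opposite chromosomes (trans / repulsion).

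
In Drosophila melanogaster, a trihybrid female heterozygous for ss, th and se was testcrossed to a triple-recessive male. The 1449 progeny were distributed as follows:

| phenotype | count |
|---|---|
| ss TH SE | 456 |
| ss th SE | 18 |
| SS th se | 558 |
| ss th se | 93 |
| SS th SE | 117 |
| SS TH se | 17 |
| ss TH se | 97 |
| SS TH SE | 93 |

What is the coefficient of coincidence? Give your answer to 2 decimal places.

0.92

The two most frequent reciprocal classes, ss TH SE and SS th se, are the parental types, so the F1 was ss TH SE / SS th se.
The two rarest classes, ss th SE and SS TH se, are the double crossovers. Comparing them with the parentals, only the th allele has switched, so th is the middle locus and the order is ss – th – se.
ss–th: (186 + 35)/1449 = 0.1525; th–se: (214 + 35)/1449 = 0.1718.
Expected DCO frequency = 0.1525 × 0.1718 ≈ 0.02620; observed = 35/1449 ≈ 0.02415.
Coefficient of coincidence = 0.02415/0.02620 ≈ 0.92.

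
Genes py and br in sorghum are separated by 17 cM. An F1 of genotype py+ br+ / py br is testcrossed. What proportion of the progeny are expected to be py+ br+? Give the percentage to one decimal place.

41.5%

A map distance of 17 cM corresponds to a recombination frequency of 0.170.
The F1 is py+ br+ / py br, so py+ br+ is a parental gamete class with expected frequency (1 − r)/2 = 0.830/2 = 0.4150.
That is 0.4150 = 41.5% of the progeny.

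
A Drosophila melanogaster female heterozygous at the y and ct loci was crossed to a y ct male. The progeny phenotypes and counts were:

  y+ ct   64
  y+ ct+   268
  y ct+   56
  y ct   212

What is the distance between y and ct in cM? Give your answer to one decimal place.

20.0 cM

The two most frequent classes, y+ ct+ (268) and y ct (212), are the parental types, so the F1 was y+ ct+ / y ct.
The recombinant classes are y+ ct and y ct+: 64 + 56 = 120.
Recombination frequency = 120/600 = 0.2000 ≈ 20.0%, i.e. 20.0 cM.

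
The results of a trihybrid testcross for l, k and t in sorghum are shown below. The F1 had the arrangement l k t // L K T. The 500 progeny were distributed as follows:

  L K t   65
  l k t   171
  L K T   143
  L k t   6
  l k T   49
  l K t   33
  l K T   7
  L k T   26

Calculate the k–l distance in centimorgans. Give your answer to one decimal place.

14.4 centimorgans

The two rarest classes, L k t and l K T, are the double crossovers. Comparing them with the parentals, only the l allele has switched, so l is the middle locus and the order is t – l – k.
Crossovers in the l–k interval produce the single-crossover classes l K t and L k T (33 + 26 = 59) plus the double crossovers (13).
RF(l–k) = (59 + 13) / 500 = 72/500 = 0.1440 → 14.4 centimorgans.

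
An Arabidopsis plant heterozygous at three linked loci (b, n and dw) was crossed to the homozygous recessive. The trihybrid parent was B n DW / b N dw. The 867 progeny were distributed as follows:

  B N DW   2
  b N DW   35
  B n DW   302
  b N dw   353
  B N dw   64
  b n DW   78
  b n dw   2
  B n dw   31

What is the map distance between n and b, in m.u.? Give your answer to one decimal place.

16.8 m.u.

The two rarest classes, B N DW and b n dw, are the double crossovers. Comparing them with the parentals, only the n allele has switched, so n is the middle locus and the order is b – n – dw.
Crossovers in the b–n interval produce the single-crossover classes b n DW and B N dw (78 + 64 = 142) plus the double crossovers (4).
RF(b–n) = (142 + 4) / 867 = 146/867 = 0.1684 → 16.8 m.u.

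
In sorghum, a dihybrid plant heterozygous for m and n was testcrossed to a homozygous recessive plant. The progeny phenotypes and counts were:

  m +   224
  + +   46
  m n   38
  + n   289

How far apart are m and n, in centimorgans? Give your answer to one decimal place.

14.1 centimorgans

The two most frequent classes, + n (289) and m + (224), are the parental types, so the F1 was + n / m +.
The recombinant classes are + + and m n: 46 + 38 = 84.
Recombination frequency = 84/597 = 0.1407 ≈ 14.1%, i.e. 14.1 centimorgans.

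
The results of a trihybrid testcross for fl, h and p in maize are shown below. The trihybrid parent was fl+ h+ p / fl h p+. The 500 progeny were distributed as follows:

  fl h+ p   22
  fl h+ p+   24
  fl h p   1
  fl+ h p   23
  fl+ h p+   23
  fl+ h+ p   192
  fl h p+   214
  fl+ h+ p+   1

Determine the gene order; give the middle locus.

The two rarest classes, fl+ h+ p+ and fl h p, are the double crossovers. Comparing them with the parentals, only the p allele has switched, so p is the middle locus and the order is h – p – fl.

p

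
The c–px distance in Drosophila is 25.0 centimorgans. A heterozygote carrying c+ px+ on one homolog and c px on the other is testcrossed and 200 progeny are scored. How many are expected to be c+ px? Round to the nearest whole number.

A map distance of 25.0 centimorgans corresponds to a recombination frequency of 0.250.
The F1 is c+ px+ / c px, so c+ px is a recombinant gamete class with expected frequency r/2 = 0.250/2 = 0.1250.
Expected number = 0.1250 × 200 = 25.00 ≈ 25.

25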